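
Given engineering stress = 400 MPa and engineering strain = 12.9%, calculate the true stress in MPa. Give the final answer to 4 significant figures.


sigma_true = sigma_eng * (1 + epsilon_eng)
sigma_true = 400 * (1 + 0.129)
sigma_true = 451.6 MPa


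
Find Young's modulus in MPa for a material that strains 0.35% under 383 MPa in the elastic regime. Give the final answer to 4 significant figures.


E = sigma / epsilon
epsilon = 0.35% = 3.5e-03
E = 383 / 3.5e-03
E = 109400 MPa


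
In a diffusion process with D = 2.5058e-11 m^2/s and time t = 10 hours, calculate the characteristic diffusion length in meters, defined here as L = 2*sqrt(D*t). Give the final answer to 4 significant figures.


t = 10 hr = 36000 s
Diffusion length = 2*sqrt(D*t)
= 2*sqrt(2.5058e-11 * 36000)
= 1.9e-03 m


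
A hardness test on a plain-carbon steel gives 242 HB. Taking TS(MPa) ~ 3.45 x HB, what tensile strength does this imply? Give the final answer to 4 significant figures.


TS (MPa) = 3.45 * HB
TS = 3.45 * 242
TS = 834.9 MPa


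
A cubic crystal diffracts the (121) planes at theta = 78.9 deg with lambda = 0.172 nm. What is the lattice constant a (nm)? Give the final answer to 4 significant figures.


d = lambda / (2*sin(theta))
d = 0.172 / (2*sin(78.9 deg))
d = 0.0876395 nm
a = d * sqrt(h^2+k^2+l^2) = 0.0876395 * sqrt(6)
a = 0.2147 nm


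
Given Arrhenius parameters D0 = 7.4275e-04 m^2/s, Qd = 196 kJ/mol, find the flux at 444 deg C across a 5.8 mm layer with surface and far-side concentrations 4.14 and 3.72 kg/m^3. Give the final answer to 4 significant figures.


Step 1: D = D0 * exp(-Qd/(R*T))
T = 444 + 273.15 = 717.15 K
D = 7.4275e-04 * exp(-196e3 / (8.314 * 717.15)) = 3.92996e-18 m^2/s
Step 2: J = D * (C1 - C2) / dx
J = 3.92996e-18 * (4.14 - 3.72) / 5.8e-03
J = 2.846e-16 kg/(m^2*s)


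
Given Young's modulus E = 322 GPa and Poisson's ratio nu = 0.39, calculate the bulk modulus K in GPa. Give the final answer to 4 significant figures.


K = E / (3*(1-2*nu))
K = 322 / (3*(1-2*0.39))
K = 487.9 GPa


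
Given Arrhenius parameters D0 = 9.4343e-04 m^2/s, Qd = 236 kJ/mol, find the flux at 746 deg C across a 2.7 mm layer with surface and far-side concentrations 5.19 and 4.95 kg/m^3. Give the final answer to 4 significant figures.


Step 1: D = D0 * exp(-Qd/(R*T))
T = 746 + 273.15 = 1019.15 K
D = 9.4343e-04 * exp(-236e3 / (8.314 * 1019.15)) = 7.56016e-16 m^2/s
Step 2: J = D * (C1 - C2) / dx
J = 7.56016e-16 * (5.19 - 4.95) / 2.7e-03
J = 6.72e-14 kg/(m^2*s)


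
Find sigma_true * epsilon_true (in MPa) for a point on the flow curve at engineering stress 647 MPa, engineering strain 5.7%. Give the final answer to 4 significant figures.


sigma_true = sigma_eng * (1 + epsilon_eng)
sigma_true = 647 * (1 + 0.057) = 683.879 MPa
epsilon_true = ln(1 + epsilon_eng)
epsilon_true = ln(1 + 0.057) = 0.0554347
sigma_true * epsilon_true = 683.879 * 0.0554347 = 37.91 MPa


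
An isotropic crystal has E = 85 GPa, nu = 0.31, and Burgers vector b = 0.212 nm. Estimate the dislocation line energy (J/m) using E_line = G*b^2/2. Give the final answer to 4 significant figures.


Step 1: G = E / (2*(1+nu))
G = 85 / (2*(1+0.31)) = 32.4427 GPa = 3.24427e+10 Pa
Step 2: E_line = G*b^2/2
b = 0.212 nm = 2.12e-10 m
E_line = 0.5 * 3.24427e+10 * (2.12e-10)^2 = 7.291e-10 J/m


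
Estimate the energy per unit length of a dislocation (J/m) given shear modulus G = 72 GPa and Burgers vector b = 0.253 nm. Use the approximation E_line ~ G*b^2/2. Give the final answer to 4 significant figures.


E = G*b^2/2
b = 0.253 nm = 2.53e-10 m
G = 72 GPa = 7.2e+10 Pa
E = 0.5 * 7.2e+10 * (2.53e-10)^2
E = 2.304e-09 J/m


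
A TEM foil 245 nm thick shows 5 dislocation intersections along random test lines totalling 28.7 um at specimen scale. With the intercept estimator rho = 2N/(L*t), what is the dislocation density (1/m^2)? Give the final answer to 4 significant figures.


rho = 2N / (L * t)
L = 28.7 um = 2.87e-05 m, t = 245 nm = 2.45e-07 m
rho = 2 * 5 / (2.87e-05 * 2.45e-07)
rho = 1.422e+12 1/m^2


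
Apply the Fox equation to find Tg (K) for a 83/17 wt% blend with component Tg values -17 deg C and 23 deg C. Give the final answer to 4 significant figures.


1/Tg = w1/Tg1 + w2/Tg2 (in Kelvin)
Tg1 = 256.15 K, Tg2 = 296.15 K
1/Tg = 0.83/256.15 + 0.17/296.15
Tg = 262.2 K


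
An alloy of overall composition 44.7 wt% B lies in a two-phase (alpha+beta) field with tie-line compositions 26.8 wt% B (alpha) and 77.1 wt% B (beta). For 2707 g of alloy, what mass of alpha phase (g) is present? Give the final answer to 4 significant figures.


f_alpha = (C_beta - C0) / (C_beta - C_alpha)
f_alpha = (77.1 - 44.7) / (77.1 - 26.8) = 0.644135
m_alpha = f_alpha * m_total = 0.644135 * 2707 = 1744 g


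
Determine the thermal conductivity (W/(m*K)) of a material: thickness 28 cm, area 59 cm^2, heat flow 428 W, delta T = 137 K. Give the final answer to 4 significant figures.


k = Q*L / (A*dT)
L = 0.28 m, A = 5.9e-03 m^2
k = 428 * 0.28 / (5.9e-03 * 137)
k = 148.3 W/(m*K)


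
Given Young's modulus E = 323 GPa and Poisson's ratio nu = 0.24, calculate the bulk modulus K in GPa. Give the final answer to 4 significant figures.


K = E / (3*(1-2*nu))
K = 323 / (3*(1-2*0.24))
K = 207.1 GPa


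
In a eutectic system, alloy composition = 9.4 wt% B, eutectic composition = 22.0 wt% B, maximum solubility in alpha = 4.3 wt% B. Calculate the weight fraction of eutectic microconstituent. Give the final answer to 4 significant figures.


f_primary = (C_e - C0) / (C_e - C_alpha_max)
f_primary = (22.0 - 9.4) / (22.0 - 4.3)
f_primary = 0.711864
f_eutectic = 1 - 0.711864 = 0.2881


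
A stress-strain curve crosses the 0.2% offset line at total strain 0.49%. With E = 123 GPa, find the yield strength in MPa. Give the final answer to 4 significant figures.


Offset strain = 0.002
Elastic strain at yield = total_strain - offset = 4.9e-03 - 0.002 = 2.9e-03
sigma_y = E * elastic_strain = 123000 * 2.9e-03
sigma_y = 356.7 MPa


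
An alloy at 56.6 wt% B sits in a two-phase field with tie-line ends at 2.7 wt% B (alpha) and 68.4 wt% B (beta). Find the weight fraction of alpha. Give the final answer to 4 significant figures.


f_alpha = (C_beta - C0) / (C_beta - C_alpha)
f_alpha = (68.4 - 56.6) / (68.4 - 2.7)
f_alpha = 0.1796


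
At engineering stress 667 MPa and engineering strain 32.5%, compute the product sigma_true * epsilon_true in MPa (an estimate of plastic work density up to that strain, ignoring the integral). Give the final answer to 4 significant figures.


sigma_true = sigma_eng * (1 + epsilon_eng)
sigma_true = 667 * (1 + 0.325) = 883.775 MPa
epsilon_true = ln(1 + epsilon_eng)
epsilon_true = ln(1 + 0.325) = 0.281412
sigma_true * epsilon_true = 883.775 * 0.281412 = 248.7 MPa


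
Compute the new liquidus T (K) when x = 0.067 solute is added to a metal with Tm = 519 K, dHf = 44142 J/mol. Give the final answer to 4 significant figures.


dT = R*Tm^2*x / dHf
dT = 8.314 * 519^2 * 0.067 / 44142
dT = 3.39913 K
T_new = 519 - 3.39913 = 515.6 K


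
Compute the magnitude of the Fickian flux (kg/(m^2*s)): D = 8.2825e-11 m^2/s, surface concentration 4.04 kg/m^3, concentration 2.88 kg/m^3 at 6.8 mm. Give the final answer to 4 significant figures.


J = -D * (dC/dx) = D * (C1 - C2) / dx
J = 8.2825e-11 * (4.04 - 2.88) / 6.8e-03
J = 1.413e-08 kg/(m^2*s)


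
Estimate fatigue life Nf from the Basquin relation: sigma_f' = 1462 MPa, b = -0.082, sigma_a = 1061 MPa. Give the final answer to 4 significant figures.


sigma_a = sigma_f' * (2*Nf)^b
2*Nf = (sigma_a / sigma_f')^(1/b)
2*Nf = (1061 / 1462)^(1/-0.082)
2*Nf = 49.8828
Nf = 24.94 cycles


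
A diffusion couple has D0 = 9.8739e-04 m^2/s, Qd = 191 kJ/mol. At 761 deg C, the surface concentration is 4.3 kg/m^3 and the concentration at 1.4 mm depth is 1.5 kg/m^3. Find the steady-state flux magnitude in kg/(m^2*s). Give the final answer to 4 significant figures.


Step 1: D = D0 * exp(-Qd/(R*T))
T = 761 + 273.15 = 1034.15 K
D = 9.8739e-04 * exp(-191e3 / (8.314 * 1034.15)) = 2.22219e-13 m^2/s
Step 2: J = D * (C1 - C2) / dx
J = 2.22219e-13 * (4.3 - 1.5) / 1.4e-03
J = 4.444e-10 kg/(m^2*s)


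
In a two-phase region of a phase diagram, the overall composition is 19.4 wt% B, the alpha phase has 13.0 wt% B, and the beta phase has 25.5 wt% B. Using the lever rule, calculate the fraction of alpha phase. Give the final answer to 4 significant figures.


f_alpha = (C_beta - C0) / (C_beta - C_alpha)
f_alpha = (25.5 - 19.4) / (25.5 - 13.0)
f_alpha = 0.488


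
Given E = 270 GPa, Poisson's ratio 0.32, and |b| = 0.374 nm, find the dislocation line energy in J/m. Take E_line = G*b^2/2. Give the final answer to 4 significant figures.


Step 1: G = E / (2*(1+nu))
G = 270 / (2*(1+0.32)) = 102.273 GPa = 1.02273e+11 Pa
Step 2: E_line = G*b^2/2
b = 0.374 nm = 3.74e-10 m
E_line = 0.5 * 1.02273e+11 * (3.74e-10)^2 = 7.153e-09 J/m


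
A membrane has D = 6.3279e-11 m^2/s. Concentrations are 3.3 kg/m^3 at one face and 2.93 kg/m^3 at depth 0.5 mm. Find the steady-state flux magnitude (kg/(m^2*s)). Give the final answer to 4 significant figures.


J = -D * (dC/dx) = D * (C1 - C2) / dx
J = 6.3279e-11 * (3.3 - 2.93) / 5e-04
J = 4.683e-08 kg/(m^2*s)


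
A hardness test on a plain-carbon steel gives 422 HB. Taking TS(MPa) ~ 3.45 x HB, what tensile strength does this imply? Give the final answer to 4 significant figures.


TS (MPa) = 3.45 * HB
TS = 3.45 * 422
TS = 1456 MPa


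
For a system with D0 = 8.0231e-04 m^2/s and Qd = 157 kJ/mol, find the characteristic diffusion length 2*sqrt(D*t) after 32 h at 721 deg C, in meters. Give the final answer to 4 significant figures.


Step 1: D = D0 * exp(-Qd/(R*T))
T = 994.15 K
D = 8.0231e-04 * exp(-157e3 / (8.314 * 994.15)) = 4.51802e-12 m^2/s
Step 2: L = 2*sqrt(D*t)
t = 32 h = 115200 s
L = 2*sqrt(4.51802e-12 * 115200) = 1.443e-03 m


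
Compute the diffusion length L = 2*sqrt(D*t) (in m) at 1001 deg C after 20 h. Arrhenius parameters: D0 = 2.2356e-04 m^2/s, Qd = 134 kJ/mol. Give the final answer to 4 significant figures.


Step 1: D = D0 * exp(-Qd/(R*T))
T = 1274.15 K
D = 2.2356e-04 * exp(-134e3 / (8.314 * 1274.15)) = 7.17423e-10 m^2/s
Step 2: L = 2*sqrt(D*t)
t = 20 h = 72000 s
L = 2*sqrt(7.17423e-10 * 72000) = 0.01437 m


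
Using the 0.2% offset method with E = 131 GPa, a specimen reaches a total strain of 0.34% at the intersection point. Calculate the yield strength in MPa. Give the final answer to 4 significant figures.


Offset strain = 0.002
Elastic strain at yield = total_strain - offset = 3.4e-03 - 0.002 = 1.4e-03
sigma_y = E * elastic_strain = 131000 * 1.4e-03
sigma_y = 183.4 MPa


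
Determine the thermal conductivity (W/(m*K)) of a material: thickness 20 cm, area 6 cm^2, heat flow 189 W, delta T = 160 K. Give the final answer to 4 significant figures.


k = Q*L / (A*dT)
L = 0.2 m, A = 6e-04 m^2
k = 189 * 0.2 / (6e-04 * 160)
k = 393.8 W/(m*K)


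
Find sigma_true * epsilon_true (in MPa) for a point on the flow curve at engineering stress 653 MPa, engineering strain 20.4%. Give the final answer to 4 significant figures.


sigma_true = sigma_eng * (1 + epsilon_eng)
sigma_true = 653 * (1 + 0.204) = 786.212 MPa
epsilon_true = ln(1 + epsilon_eng)
epsilon_true = ln(1 + 0.204) = 0.185649
sigma_true * epsilon_true = 786.212 * 0.185649 = 146 MPa


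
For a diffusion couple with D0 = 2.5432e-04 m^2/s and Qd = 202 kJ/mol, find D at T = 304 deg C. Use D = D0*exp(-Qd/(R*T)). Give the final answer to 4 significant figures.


D = D0 * exp(-Qd / (R*T))
T = 577.15 K
D = 2.5432e-04 * exp(-202e3 / (8.314 * 577.15))
D = 1.327e-22 m^2/s


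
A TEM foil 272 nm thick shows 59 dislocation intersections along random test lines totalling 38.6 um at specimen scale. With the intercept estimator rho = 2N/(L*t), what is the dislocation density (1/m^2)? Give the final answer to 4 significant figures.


rho = 2N / (L * t)
L = 38.6 um = 3.86e-05 m, t = 272 nm = 2.72e-07 m
rho = 2 * 59 / (3.86e-05 * 2.72e-07)
rho = 1.124e+13 1/m^2


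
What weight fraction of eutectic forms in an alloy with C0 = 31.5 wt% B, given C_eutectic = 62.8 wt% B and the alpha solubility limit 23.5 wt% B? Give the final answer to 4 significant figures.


f_primary = (C_e - C0) / (C_e - C_alpha_max)
f_primary = (62.8 - 31.5) / (62.8 - 23.5)
f_primary = 0.796438
f_eutectic = 1 - 0.796438 = 0.2036


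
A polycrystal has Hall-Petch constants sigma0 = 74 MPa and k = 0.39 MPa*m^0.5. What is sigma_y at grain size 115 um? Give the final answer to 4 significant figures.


sigma_y = sigma0 + k / sqrt(d)
d = 115 um = 1.15e-04 m
sigma_y = 74 + 0.39 / sqrt(1.15e-04)
sigma_y = 110.4 MPa


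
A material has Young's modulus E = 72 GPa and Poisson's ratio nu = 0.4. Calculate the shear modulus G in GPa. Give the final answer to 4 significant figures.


G = E / (2*(1+nu))
G = 72 / (2*(1+0.4))
G = 25.71 GPa


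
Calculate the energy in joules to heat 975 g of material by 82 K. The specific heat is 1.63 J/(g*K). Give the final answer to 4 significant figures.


Q = m * cp * dT
Q = 975 * 1.63 * 82
Q = 130300 J


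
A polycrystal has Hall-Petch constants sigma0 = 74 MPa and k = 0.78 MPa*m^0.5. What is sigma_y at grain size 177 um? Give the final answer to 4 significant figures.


sigma_y = sigma0 + k / sqrt(d)
d = 177 um = 1.77e-04 m
sigma_y = 74 + 0.78 / sqrt(1.77e-04)
sigma_y = 132.6 MPa


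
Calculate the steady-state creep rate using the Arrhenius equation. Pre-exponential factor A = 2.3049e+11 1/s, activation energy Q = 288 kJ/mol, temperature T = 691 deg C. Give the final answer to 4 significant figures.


rate = A * exp(-Q / (R*T))
T = 691 + 273.15 = 964.15 K
rate = 2.3049e+11 * exp(-288e3 / (8.314 * 964.15))
rate = 5.743e-05 1/s


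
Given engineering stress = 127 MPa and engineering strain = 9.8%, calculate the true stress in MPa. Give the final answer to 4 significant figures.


sigma_true = sigma_eng * (1 + epsilon_eng)
sigma_true = 127 * (1 + 0.098)
sigma_true = 139.4 MPa


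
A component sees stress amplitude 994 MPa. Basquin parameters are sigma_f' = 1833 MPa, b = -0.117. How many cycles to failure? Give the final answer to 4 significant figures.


sigma_a = sigma_f' * (2*Nf)^b
2*Nf = (sigma_a / sigma_f')^(1/b)
2*Nf = (994 / 1833)^(1/-0.117)
2*Nf = 186.892
Nf = 93.45 cycles


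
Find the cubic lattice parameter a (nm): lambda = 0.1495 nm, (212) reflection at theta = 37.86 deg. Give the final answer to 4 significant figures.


d = lambda / (2*sin(theta))
d = 0.1495 / (2*sin(37.86 deg))
d = 0.121795 nm
a = d * sqrt(h^2+k^2+l^2) = 0.121795 * sqrt(9)
a = 0.3654 nm


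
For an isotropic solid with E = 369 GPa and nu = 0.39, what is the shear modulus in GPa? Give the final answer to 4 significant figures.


G = E / (2*(1+nu))
G = 369 / (2*(1+0.39))
G = 132.7 GPa


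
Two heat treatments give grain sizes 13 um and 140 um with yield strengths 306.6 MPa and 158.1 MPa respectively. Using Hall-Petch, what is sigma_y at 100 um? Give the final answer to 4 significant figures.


sigma_y = sigma0 + k / sqrt(d)
1/sqrt(d1) = 1/sqrt(1.3e-05) = 277.35;  1/sqrt(d2) = 84.5154
k = (sigma1 - sigma2) / (1/sqrt(d1) - 1/sqrt(d2)) = (306.6 - 158.1) / (277.35 - 84.5154) = 0.77009 MPa*m^0.5
sigma0 = sigma1 - k/sqrt(d1) = 306.6 - 0.77009*277.35 = 93.0155 MPa
sigma_y(d3) = 93.0155 + 0.77009 / sqrt(1e-04) = 170 MPa


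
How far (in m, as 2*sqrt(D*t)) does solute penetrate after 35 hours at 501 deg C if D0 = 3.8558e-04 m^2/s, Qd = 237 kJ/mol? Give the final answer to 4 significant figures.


Step 1: D = D0 * exp(-Qd/(R*T))
T = 774.15 K
D = 3.8558e-04 * exp(-237e3 / (8.314 * 774.15)) = 3.92924e-20 m^2/s
Step 2: L = 2*sqrt(D*t)
t = 35 h = 126000 s
L = 2*sqrt(3.92924e-20 * 126000) = 1.407e-07 m


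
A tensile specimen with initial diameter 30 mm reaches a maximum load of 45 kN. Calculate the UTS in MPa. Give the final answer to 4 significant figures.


A0 = pi*(d/2)^2 = pi*(30/2)^2 = 706.858 mm^2
UTS = F_max / A0 = 45*1000 / 706.858
UTS = 63.66 MPa


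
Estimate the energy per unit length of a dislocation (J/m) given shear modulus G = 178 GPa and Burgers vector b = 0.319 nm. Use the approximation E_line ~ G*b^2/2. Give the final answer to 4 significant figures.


E = G*b^2/2
b = 0.319 nm = 3.19e-10 m
G = 178 GPa = 1.78e+11 Pa
E = 0.5 * 1.78e+11 * (3.19e-10)^2
E = 9.057e-09 J/m


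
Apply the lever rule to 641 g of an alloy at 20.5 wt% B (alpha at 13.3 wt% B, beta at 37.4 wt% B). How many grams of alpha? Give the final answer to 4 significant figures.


f_alpha = (C_beta - C0) / (C_beta - C_alpha)
f_alpha = (37.4 - 20.5) / (37.4 - 13.3) = 0.701245
m_alpha = f_alpha * m_total = 0.701245 * 641 = 449.5 g


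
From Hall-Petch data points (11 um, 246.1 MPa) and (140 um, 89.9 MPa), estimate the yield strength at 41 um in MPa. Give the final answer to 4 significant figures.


sigma_y = sigma0 + k / sqrt(d)
1/sqrt(d1) = 1/sqrt(1.1e-05) = 301.511;  1/sqrt(d2) = 84.5154
k = (sigma1 - sigma2) / (1/sqrt(d1) - 1/sqrt(d2)) = (246.1 - 89.9) / (301.511 - 84.5154) = 0.719829 MPa*m^0.5
sigma0 = sigma1 - k/sqrt(d1) = 246.1 - 0.719829*301.511 = 29.0633 MPa
sigma_y(d3) = 29.0633 + 0.719829 / sqrt(4.1e-05) = 141.5 MPa


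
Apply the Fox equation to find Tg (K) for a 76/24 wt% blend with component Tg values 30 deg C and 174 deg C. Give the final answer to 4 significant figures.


1/Tg = w1/Tg1 + w2/Tg2 (in Kelvin)
Tg1 = 303.15 K, Tg2 = 447.15 K
1/Tg = 0.76/303.15 + 0.24/447.15
Tg = 328.5 K


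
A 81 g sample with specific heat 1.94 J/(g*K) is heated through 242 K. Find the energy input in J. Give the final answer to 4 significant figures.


Q = m * cp * dT
Q = 81 * 1.94 * 242
Q = 38030 J


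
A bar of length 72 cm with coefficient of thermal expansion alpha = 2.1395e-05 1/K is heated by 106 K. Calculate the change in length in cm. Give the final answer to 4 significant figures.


dL = L0 * alpha * dT
dL = 72 * 2.1395e-05 * 106
dL = 0.1633 cm


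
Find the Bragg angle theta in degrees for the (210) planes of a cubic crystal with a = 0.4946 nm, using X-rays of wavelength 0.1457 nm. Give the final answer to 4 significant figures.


d = a / sqrt(h^2+k^2+l^2)
d = 0.4946 / sqrt(5) = 0.221192 nm
lambda = 2*d*sin(theta)  =>  sin(theta) = lambda / (2*d)
sin(theta) = 0.1457 / (2 * 0.221192) = 0.329352
theta = 19.23 deg


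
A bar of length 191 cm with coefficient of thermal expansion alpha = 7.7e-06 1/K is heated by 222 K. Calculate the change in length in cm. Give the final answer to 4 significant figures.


dL = L0 * alpha * dT
dL = 191 * 7.7e-06 * 222
dL = 0.3265 cm


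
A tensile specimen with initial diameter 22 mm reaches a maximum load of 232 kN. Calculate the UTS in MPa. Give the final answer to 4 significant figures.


A0 = pi*(d/2)^2 = pi*(22/2)^2 = 380.133 mm^2
UTS = F_max / A0 = 232*1000 / 380.133
UTS = 610.3 MPa


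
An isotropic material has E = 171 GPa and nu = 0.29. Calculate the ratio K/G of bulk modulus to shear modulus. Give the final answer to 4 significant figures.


G = E / (2*(1+nu))
G = 171 / (2*(1+0.29)) = 66.2791 GPa
K = E / (3*(1-2*nu))
K = 171 / (3*(1-2*0.29)) = 135.714 GPa
K/G = 135.714 / 66.2791 = 2.048


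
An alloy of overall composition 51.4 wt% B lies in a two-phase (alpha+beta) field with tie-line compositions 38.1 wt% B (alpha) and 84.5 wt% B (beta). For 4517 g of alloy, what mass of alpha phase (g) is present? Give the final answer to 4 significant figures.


f_alpha = (C_beta - C0) / (C_beta - C_alpha)
f_alpha = (84.5 - 51.4) / (84.5 - 38.1) = 0.713362
m_alpha = f_alpha * m_total = 0.713362 * 4517 = 3222 g


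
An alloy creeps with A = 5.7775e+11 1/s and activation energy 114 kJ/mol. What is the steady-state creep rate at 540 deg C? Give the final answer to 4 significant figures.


rate = A * exp(-Q / (R*T))
T = 540 + 273.15 = 813.15 K
rate = 5.7775e+11 * exp(-114e3 / (8.314 * 813.15))
rate = 27440 1/s


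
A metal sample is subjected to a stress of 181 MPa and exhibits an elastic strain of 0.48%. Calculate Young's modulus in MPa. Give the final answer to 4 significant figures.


E = sigma / epsilon
epsilon = 0.48% = 4.8e-03
E = 181 / 4.8e-03
E = 37710 MPa


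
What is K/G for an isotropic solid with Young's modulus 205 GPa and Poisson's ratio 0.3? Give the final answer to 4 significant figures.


G = E / (2*(1+nu))
G = 205 / (2*(1+0.3)) = 78.8462 GPa
K = E / (3*(1-2*nu))
K = 205 / (3*(1-2*0.3)) = 170.833 GPa
K/G = 170.833 / 78.8462 = 2.167


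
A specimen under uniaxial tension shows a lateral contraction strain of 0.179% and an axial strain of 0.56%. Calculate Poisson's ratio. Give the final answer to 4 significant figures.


nu = -epsilon_lat / epsilon_axial
Lateral strain is contraction (negative), so using magnitudes:
nu = 0.179 / 0.56
nu = 0.3196


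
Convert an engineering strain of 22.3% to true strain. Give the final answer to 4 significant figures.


epsilon_true = ln(1 + epsilon_eng)
epsilon_true = ln(1 + 0.223)
epsilon_true = 0.2013


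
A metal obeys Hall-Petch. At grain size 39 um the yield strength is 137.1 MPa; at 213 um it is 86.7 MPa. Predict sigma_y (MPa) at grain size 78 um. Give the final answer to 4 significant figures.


sigma_y = sigma0 + k / sqrt(d)
1/sqrt(d1) = 1/sqrt(3.9e-05) = 160.128;  1/sqrt(d2) = 68.5189
k = (sigma1 - sigma2) / (1/sqrt(d1) - 1/sqrt(d2)) = (137.1 - 86.7) / (160.128 - 68.5189) = 0.550163 MPa*m^0.5
sigma0 = sigma1 - k/sqrt(d1) = 137.1 - 0.550163*160.128 = 49.0035 MPa
sigma_y(d3) = 49.0035 + 0.550163 / sqrt(7.8e-05) = 111.3 MPa


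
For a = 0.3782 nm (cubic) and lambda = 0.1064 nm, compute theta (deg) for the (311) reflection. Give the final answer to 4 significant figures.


d = a / sqrt(h^2+k^2+l^2)
d = 0.3782 / sqrt(11) = 0.114032 nm
lambda = 2*d*sin(theta)  =>  sin(theta) = lambda / (2*d)
sin(theta) = 0.1064 / (2 * 0.114032) = 0.466537
theta = 27.81 deg


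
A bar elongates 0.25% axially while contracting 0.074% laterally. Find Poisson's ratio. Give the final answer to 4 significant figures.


nu = -epsilon_lat / epsilon_axial
Lateral strain is contraction (negative), so using magnitudes:
nu = 0.074 / 0.25
nu = 0.296


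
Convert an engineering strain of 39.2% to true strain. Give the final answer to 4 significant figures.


epsilon_true = ln(1 + epsilon_eng)
epsilon_true = ln(1 + 0.392)
epsilon_true = 0.3307


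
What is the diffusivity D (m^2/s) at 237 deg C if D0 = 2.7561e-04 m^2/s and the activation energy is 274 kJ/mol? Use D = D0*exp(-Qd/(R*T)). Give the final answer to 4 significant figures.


D = D0 * exp(-Qd / (R*T))
T = 510.15 K
D = 2.7561e-04 * exp(-274e3 / (8.314 * 510.15))
D = 2.422e-32 m^2/s


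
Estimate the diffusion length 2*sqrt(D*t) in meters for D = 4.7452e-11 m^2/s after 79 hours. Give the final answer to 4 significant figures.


t = 79 hr = 284400 s
Diffusion length = 2*sqrt(D*t)
= 2*sqrt(4.7452e-11 * 284400)
= 7.347e-03 m


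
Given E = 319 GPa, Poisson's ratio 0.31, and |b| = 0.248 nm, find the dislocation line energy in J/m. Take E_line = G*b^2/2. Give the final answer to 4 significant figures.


Step 1: G = E / (2*(1+nu))
G = 319 / (2*(1+0.31)) = 121.756 GPa = 1.21756e+11 Pa
Step 2: E_line = G*b^2/2
b = 0.248 nm = 2.48e-10 m
E_line = 0.5 * 1.21756e+11 * (2.48e-10)^2 = 3.744e-09 J/m


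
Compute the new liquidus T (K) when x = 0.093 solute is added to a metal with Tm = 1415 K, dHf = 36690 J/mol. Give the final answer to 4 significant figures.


dT = R*Tm^2*x / dHf
dT = 8.314 * 1415^2 * 0.093 / 36690
dT = 42.1947 K
T_new = 1415 - 42.1947 = 1373 K


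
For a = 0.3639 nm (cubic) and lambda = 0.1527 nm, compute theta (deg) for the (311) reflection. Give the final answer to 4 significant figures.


d = a / sqrt(h^2+k^2+l^2)
d = 0.3639 / sqrt(11) = 0.10972 nm
lambda = 2*d*sin(theta)  =>  sin(theta) = lambda / (2*d)
sin(theta) = 0.1527 / (2 * 0.10972) = 0.695862
theta = 44.1 deg


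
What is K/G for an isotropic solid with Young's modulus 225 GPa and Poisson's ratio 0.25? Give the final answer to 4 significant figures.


G = E / (2*(1+nu))
G = 225 / (2*(1+0.25)) = 90 GPa
K = E / (3*(1-2*nu))
K = 225 / (3*(1-2*0.25)) = 150 GPa
K/G = 150 / 90 = 1.667


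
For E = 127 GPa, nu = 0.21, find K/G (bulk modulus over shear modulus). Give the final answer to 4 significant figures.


G = E / (2*(1+nu))
G = 127 / (2*(1+0.21)) = 52.4793 GPa
K = E / (3*(1-2*nu))
K = 127 / (3*(1-2*0.21)) = 72.9885 GPa
K/G = 72.9885 / 52.4793 = 1.391


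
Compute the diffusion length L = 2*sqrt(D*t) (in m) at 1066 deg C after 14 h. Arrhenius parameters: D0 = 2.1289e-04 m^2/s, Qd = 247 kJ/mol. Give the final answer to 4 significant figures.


Step 1: D = D0 * exp(-Qd/(R*T))
T = 1339.15 K
D = 2.1289e-04 * exp(-247e3 / (8.314 * 1339.15)) = 4.93595e-14 m^2/s
Step 2: L = 2*sqrt(D*t)
t = 14 h = 50400 s
L = 2*sqrt(4.93595e-14 * 50400) = 9.975e-05 m


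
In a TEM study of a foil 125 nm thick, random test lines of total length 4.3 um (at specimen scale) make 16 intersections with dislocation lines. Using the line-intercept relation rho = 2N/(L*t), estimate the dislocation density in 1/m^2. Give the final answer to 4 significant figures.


rho = 2N / (L * t)
L = 4.3 um = 4.3e-06 m, t = 125 nm = 1.25e-07 m
rho = 2 * 16 / (4.3e-06 * 1.25e-07)
rho = 5.953e+13 1/m^2


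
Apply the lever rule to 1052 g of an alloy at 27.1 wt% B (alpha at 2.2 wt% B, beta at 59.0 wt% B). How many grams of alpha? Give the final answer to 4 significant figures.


f_alpha = (C_beta - C0) / (C_beta - C_alpha)
f_alpha = (59.0 - 27.1) / (59.0 - 2.2) = 0.56162
m_alpha = f_alpha * m_total = 0.56162 * 1052 = 590.8 g


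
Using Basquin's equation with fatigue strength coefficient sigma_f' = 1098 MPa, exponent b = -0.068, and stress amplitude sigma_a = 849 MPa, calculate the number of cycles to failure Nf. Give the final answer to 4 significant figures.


sigma_a = sigma_f' * (2*Nf)^b
2*Nf = (sigma_a / sigma_f')^(1/b)
2*Nf = (849 / 1098)^(1/-0.068)
2*Nf = 43.9105
Nf = 21.96 cycles


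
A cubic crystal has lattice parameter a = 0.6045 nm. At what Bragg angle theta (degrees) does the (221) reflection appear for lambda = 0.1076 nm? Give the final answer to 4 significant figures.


d = a / sqrt(h^2+k^2+l^2)
d = 0.6045 / sqrt(9) = 0.2015 nm
lambda = 2*d*sin(theta)  =>  sin(theta) = lambda / (2*d)
sin(theta) = 0.1076 / (2 * 0.2015) = 0.266998
theta = 15.49 deg


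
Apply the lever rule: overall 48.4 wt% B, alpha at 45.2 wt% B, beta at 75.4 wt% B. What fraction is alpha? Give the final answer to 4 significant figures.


f_alpha = (C_beta - C0) / (C_beta - C_alpha)
f_alpha = (75.4 - 48.4) / (75.4 - 45.2)
f_alpha = 0.894


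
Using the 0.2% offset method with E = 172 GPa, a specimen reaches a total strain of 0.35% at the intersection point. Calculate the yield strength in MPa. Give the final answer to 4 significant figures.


Offset strain = 0.002
Elastic strain at yield = total_strain - offset = 3.5e-03 - 0.002 = 1.5e-03
sigma_y = E * elastic_strain = 172000 * 1.5e-03
sigma_y = 258 MPa


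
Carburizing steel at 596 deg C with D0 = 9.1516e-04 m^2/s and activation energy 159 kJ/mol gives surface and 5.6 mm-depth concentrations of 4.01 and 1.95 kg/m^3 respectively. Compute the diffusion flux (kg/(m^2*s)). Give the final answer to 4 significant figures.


Step 1: D = D0 * exp(-Qd/(R*T))
T = 596 + 273.15 = 869.15 K
D = 9.1516e-04 * exp(-159e3 / (8.314 * 869.15)) = 2.54381e-13 m^2/s
Step 2: J = D * (C1 - C2) / dx
J = 2.54381e-13 * (4.01 - 1.95) / 5.6e-03
J = 9.358e-11 kg/(m^2*s)


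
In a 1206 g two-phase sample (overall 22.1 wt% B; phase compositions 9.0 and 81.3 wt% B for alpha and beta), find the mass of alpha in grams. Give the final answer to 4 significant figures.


f_alpha = (C_beta - C0) / (C_beta - C_alpha)
f_alpha = (81.3 - 22.1) / (81.3 - 9.0) = 0.818811
m_alpha = f_alpha * m_total = 0.818811 * 1206 = 987.5 g


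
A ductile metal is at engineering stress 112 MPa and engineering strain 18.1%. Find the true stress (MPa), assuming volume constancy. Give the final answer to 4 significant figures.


sigma_true = sigma_eng * (1 + epsilon_eng)
sigma_true = 112 * (1 + 0.181)
sigma_true = 132.3 MPa


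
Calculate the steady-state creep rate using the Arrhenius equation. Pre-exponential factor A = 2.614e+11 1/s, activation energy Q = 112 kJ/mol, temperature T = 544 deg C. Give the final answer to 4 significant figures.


rate = A * exp(-Q / (R*T))
T = 544 + 273.15 = 817.15 K
rate = 2.614e+11 * exp(-112e3 / (8.314 * 817.15))
rate = 18100 1/s


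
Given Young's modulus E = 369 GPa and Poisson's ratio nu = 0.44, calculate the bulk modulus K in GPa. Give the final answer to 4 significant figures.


K = E / (3*(1-2*nu))
K = 369 / (3*(1-2*0.44))
K = 1025 GPa


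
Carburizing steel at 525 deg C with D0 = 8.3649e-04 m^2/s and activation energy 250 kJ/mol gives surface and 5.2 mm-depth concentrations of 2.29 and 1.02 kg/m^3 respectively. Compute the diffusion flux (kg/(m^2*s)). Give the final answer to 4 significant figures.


Step 1: D = D0 * exp(-Qd/(R*T))
T = 525 + 273.15 = 798.15 K
D = 8.3649e-04 * exp(-250e3 / (8.314 * 798.15)) = 3.63672e-20 m^2/s
Step 2: J = D * (C1 - C2) / dx
J = 3.63672e-20 * (2.29 - 1.02) / 5.2e-03
J = 8.882e-18 kg/(m^2*s)


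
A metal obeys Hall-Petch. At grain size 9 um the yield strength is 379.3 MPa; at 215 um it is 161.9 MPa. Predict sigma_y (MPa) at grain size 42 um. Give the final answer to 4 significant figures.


sigma_y = sigma0 + k / sqrt(d)
1/sqrt(d1) = 1/sqrt(9e-06) = 333.333;  1/sqrt(d2) = 68.1994
k = (sigma1 - sigma2) / (1/sqrt(d1) - 1/sqrt(d2)) = (379.3 - 161.9) / (333.333 - 68.1994) = 0.819963 MPa*m^0.5
sigma0 = sigma1 - k/sqrt(d1) = 379.3 - 0.819963*333.333 = 105.979 MPa
sigma_y(d3) = 105.979 + 0.819963 / sqrt(4.2e-05) = 232.5 MPa


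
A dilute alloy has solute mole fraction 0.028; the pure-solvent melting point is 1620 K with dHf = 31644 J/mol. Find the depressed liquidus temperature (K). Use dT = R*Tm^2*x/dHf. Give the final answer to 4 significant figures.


dT = R*Tm^2*x / dHf
dT = 8.314 * 1620^2 * 0.028 / 31644
dT = 19.3066 K
T_new = 1620 - 19.3066 = 1601 K


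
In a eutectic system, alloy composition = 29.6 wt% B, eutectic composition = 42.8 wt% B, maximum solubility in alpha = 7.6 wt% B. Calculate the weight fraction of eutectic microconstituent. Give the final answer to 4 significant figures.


f_primary = (C_e - C0) / (C_e - C_alpha_max)
f_primary = (42.8 - 29.6) / (42.8 - 7.6)
f_primary = 0.375
f_eutectic = 1 - 0.375 = 0.625


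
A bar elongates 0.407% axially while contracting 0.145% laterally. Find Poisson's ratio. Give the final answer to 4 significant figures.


nu = -epsilon_lat / epsilon_axial
Lateral strain is contraction (negative), so using magnitudes:
nu = 0.145 / 0.407
nu = 0.3563


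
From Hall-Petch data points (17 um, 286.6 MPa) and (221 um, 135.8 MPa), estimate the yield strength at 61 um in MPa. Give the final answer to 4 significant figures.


sigma_y = sigma0 + k / sqrt(d)
1/sqrt(d1) = 1/sqrt(1.7e-05) = 242.536;  1/sqrt(d2) = 67.2673
k = (sigma1 - sigma2) / (1/sqrt(d1) - 1/sqrt(d2)) = (286.6 - 135.8) / (242.536 - 67.2673) = 0.860395 MPa*m^0.5
sigma0 = sigma1 - k/sqrt(d1) = 286.6 - 0.860395*242.536 = 77.9236 MPa
sigma_y(d3) = 77.9236 + 0.860395 / sqrt(6.1e-05) = 188.1 MPa


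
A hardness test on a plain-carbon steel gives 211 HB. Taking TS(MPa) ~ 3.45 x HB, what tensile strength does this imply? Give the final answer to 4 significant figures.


TS (MPa) = 3.45 * HB
TS = 3.45 * 211
TS = 728 MPa


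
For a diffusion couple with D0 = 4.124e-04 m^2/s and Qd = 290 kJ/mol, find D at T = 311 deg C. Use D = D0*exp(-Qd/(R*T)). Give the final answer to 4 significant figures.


D = D0 * exp(-Qd / (R*T))
T = 584.15 K
D = 4.124e-04 * exp(-290e3 / (8.314 * 584.15))
D = 4.815e-30 m^2/s


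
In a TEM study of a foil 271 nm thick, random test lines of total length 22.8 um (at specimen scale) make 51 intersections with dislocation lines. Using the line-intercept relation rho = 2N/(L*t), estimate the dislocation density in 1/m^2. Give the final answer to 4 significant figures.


rho = 2N / (L * t)
L = 22.8 um = 2.28e-05 m, t = 271 nm = 2.71e-07 m
rho = 2 * 51 / (2.28e-05 * 2.71e-07)
rho = 1.651e+13 1/m^2


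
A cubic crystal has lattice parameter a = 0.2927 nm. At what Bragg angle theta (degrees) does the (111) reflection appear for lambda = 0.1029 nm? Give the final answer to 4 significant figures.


d = a / sqrt(h^2+k^2+l^2)
d = 0.2927 / sqrt(3) = 0.16899 nm
lambda = 2*d*sin(theta)  =>  sin(theta) = lambda / (2*d)
sin(theta) = 0.1029 / (2 * 0.16899) = 0.304455
theta = 17.73 deg


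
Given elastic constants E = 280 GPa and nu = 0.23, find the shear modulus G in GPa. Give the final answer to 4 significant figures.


G = E / (2*(1+nu))
G = 280 / (2*(1+0.23))
G = 113.8 GPa


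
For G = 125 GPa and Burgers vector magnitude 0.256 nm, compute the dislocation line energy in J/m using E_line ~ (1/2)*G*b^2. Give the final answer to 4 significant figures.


E = G*b^2/2
b = 0.256 nm = 2.56e-10 m
G = 125 GPa = 1.25e+11 Pa
E = 0.5 * 1.25e+11 * (2.56e-10)^2
E = 4.096e-09 J/m


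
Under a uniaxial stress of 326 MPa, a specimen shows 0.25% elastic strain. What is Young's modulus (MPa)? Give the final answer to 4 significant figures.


E = sigma / epsilon
epsilon = 0.25% = 2.5e-03
E = 326 / 2.5e-03
E = 130400 MPa


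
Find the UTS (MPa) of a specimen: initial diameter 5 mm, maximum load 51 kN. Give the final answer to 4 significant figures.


A0 = pi*(d/2)^2 = pi*(5/2)^2 = 19.635 mm^2
UTS = F_max / A0 = 51*1000 / 19.635
UTS = 2597 MPa


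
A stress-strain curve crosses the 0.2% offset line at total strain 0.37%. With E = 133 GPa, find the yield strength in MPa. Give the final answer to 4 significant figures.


Offset strain = 0.002
Elastic strain at yield = total_strain - offset = 3.7e-03 - 0.002 = 1.7e-03
sigma_y = E * elastic_strain = 133000 * 1.7e-03
sigma_y = 226.1 MPa


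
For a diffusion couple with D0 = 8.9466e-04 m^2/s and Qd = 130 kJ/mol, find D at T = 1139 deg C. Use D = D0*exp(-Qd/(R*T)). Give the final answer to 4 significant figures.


D = D0 * exp(-Qd / (R*T))
T = 1412.15 K
D = 8.9466e-04 * exp(-130e3 / (8.314 * 1412.15))
D = 1.389e-08 m^2/s


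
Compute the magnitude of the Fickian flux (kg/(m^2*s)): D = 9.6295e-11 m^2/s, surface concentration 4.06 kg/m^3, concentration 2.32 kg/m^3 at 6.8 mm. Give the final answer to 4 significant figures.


J = -D * (dC/dx) = D * (C1 - C2) / dx
J = 9.6295e-11 * (4.06 - 2.32) / 6.8e-03
J = 2.464e-08 kg/(m^2*s)


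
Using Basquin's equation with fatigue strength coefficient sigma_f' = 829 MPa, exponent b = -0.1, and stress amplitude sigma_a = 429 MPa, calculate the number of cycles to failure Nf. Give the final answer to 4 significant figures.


sigma_a = sigma_f' * (2*Nf)^b
2*Nf = (sigma_a / sigma_f')^(1/b)
2*Nf = (429 / 829)^(1/-0.1)
2*Nf = 726.06
Nf = 363 cycles


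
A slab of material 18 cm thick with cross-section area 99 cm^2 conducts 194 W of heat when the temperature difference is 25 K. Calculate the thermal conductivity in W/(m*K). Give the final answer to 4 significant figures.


k = Q*L / (A*dT)
L = 0.18 m, A = 9.9e-03 m^2
k = 194 * 0.18 / (9.9e-03 * 25)
k = 141.1 W/(m*K)


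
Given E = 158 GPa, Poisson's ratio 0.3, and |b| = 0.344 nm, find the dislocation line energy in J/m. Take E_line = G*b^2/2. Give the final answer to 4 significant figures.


Step 1: G = E / (2*(1+nu))
G = 158 / (2*(1+0.3)) = 60.7692 GPa = 6.07692e+10 Pa
Step 2: E_line = G*b^2/2
b = 0.344 nm = 3.44e-10 m
E_line = 0.5 * 6.07692e+10 * (3.44e-10)^2 = 3.596e-09 J/m


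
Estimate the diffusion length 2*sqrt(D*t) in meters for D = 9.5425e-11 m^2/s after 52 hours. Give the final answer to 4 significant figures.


t = 52 hr = 187200 s
Diffusion length = 2*sqrt(D*t)
= 2*sqrt(9.5425e-11 * 187200)
= 8.453e-03 m


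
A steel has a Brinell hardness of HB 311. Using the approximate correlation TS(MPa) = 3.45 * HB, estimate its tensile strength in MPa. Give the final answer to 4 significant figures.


TS (MPa) = 3.45 * HB
TS = 3.45 * 311
TS = 1073 MPa


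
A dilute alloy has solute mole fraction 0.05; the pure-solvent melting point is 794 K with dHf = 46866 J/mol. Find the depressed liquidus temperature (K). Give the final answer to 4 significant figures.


dT = R*Tm^2*x / dHf
dT = 8.314 * 794^2 * 0.05 / 46866
dT = 5.59195 K
T_new = 794 - 5.59195 = 788.4 K


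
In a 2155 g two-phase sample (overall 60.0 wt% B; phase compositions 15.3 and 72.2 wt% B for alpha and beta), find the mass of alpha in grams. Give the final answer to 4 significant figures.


f_alpha = (C_beta - C0) / (C_beta - C_alpha)
f_alpha = (72.2 - 60.0) / (72.2 - 15.3) = 0.214411
m_alpha = f_alpha * m_total = 0.214411 * 2155 = 462.1 g


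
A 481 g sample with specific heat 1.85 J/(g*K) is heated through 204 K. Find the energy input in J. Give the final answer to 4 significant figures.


Q = m * cp * dT
Q = 481 * 1.85 * 204
Q = 181500 J


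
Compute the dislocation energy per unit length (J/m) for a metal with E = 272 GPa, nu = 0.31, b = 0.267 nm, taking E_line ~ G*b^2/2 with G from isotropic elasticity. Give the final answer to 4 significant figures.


Step 1: G = E / (2*(1+nu))
G = 272 / (2*(1+0.31)) = 103.817 GPa = 1.03817e+11 Pa
Step 2: E_line = G*b^2/2
b = 0.267 nm = 2.67e-10 m
E_line = 0.5 * 1.03817e+11 * (2.67e-10)^2 = 3.7e-09 J/m


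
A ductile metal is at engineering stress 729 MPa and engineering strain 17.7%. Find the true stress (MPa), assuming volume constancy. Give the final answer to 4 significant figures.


sigma_true = sigma_eng * (1 + epsilon_eng)
sigma_true = 729 * (1 + 0.177)
sigma_true = 858 MPa


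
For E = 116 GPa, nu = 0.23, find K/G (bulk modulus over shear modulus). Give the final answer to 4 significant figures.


G = E / (2*(1+nu))
G = 116 / (2*(1+0.23)) = 47.1545 GPa
K = E / (3*(1-2*nu))
K = 116 / (3*(1-2*0.23)) = 71.6049 GPa
K/G = 71.6049 / 47.1545 = 1.519


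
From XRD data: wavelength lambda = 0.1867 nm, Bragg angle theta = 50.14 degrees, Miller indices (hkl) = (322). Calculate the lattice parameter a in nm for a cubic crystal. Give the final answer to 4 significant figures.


d = lambda / (2*sin(theta))
d = 0.1867 / (2*sin(50.14 deg))
d = 0.121611 nm
a = d * sqrt(h^2+k^2+l^2) = 0.121611 * sqrt(17)
a = 0.5014 nm


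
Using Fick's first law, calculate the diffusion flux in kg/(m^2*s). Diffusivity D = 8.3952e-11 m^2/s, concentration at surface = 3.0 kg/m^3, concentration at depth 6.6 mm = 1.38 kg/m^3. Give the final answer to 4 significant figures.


J = -D * (dC/dx) = D * (C1 - C2) / dx
J = 8.3952e-11 * (3.0 - 1.38) / 6.6e-03
J = 2.061e-08 kg/(m^2*s)


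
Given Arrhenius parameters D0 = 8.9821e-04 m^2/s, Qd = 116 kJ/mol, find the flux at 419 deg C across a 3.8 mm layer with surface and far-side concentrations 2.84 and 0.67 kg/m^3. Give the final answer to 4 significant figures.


Step 1: D = D0 * exp(-Qd/(R*T))
T = 419 + 273.15 = 692.15 K
D = 8.9821e-04 * exp(-116e3 / (8.314 * 692.15)) = 1.58075e-12 m^2/s
Step 2: J = D * (C1 - C2) / dx
J = 1.58075e-12 * (2.84 - 0.67) / 3.8e-03
J = 9.027e-10 kg/(m^2*s)


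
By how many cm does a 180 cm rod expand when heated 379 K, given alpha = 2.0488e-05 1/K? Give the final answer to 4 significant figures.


dL = L0 * alpha * dT
dL = 180 * 2.0488e-05 * 379
dL = 1.398 cm


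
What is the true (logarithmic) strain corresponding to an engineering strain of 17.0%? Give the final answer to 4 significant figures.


epsilon_true = ln(1 + epsilon_eng)
epsilon_true = ln(1 + 0.17)
epsilon_true = 0.157


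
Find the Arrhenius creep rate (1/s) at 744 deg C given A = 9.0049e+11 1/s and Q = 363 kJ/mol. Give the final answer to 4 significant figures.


rate = A * exp(-Q / (R*T))
T = 744 + 273.15 = 1017.15 K
rate = 9.0049e+11 * exp(-363e3 / (8.314 * 1017.15))
rate = 2.053e-07 1/s


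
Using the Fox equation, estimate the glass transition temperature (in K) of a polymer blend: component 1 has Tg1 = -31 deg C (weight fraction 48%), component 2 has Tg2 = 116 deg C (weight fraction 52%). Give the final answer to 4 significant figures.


1/Tg = w1/Tg1 + w2/Tg2 (in Kelvin)
Tg1 = 242.15 K, Tg2 = 389.15 K
1/Tg = 0.48/242.15 + 0.52/389.15
Tg = 301.3 K
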